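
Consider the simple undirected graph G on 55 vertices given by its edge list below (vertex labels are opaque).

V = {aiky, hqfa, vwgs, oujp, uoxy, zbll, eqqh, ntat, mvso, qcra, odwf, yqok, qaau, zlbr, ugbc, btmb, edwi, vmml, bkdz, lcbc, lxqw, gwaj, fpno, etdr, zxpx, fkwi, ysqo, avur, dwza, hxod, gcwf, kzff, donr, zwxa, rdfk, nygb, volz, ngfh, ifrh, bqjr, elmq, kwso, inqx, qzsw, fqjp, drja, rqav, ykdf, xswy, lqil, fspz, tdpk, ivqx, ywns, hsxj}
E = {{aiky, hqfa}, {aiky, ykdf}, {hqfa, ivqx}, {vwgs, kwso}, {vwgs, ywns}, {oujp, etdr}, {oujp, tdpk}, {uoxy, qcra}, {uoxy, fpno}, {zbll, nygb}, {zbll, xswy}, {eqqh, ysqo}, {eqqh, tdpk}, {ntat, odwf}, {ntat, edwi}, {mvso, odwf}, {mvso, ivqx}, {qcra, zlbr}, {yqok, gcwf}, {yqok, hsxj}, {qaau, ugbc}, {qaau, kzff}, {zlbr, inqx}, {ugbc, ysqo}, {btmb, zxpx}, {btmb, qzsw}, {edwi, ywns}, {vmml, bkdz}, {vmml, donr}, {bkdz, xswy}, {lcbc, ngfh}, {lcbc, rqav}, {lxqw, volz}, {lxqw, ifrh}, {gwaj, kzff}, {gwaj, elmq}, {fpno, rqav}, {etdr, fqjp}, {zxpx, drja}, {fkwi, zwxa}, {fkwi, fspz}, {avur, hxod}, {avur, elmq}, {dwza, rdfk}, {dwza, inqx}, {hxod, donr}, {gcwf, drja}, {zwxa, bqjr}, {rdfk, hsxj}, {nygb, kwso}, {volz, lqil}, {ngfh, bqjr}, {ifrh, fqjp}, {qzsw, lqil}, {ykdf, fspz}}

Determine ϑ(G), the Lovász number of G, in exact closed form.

55*cos(pi/55)/(cos(pi/55) + 1)

Vertex ywns has 2 neighbors: vwgs, edwi.
N(odwf) = {ntat, mvso}, |N(odwf)| = 2.
N(edwi) = {ntat, ywns}, |N(edwi)| = 2.
Vertex zlbr has 2 neighbors: qcra, inqx.
G on 55 vertices is 2-regular; a single 55-cycle (edge-transitive).
The 28 distinct eigenvalues: [2.0, 1.987, 1.948, 1.8837, 1.7948, 1.6825, 1.5483, 1.3939, 1.2213, 1.0328, 0.8308, 0.618, 0.3972, 0.1712, -0.0571, -0.2846, -0.5084, -0.7256, -0.9333, -1.1289, -1.3097, -1.4735, -1.618, -1.7415, -1.8422, -1.919, -1.9707, -1.9967].
λ_max=2, λ_min=-2*cos(pi/55); ϑ = −55·λ_min/(λ_max−λ_min) = 55*cos(pi/55)/(cos(pi/55) + 1).
Numerically 27.477557.
α=27, χ(Ḡ)=28; ϑ=55*cos(pi/55)/(cos(pi/55) + 1) lies between (both strict).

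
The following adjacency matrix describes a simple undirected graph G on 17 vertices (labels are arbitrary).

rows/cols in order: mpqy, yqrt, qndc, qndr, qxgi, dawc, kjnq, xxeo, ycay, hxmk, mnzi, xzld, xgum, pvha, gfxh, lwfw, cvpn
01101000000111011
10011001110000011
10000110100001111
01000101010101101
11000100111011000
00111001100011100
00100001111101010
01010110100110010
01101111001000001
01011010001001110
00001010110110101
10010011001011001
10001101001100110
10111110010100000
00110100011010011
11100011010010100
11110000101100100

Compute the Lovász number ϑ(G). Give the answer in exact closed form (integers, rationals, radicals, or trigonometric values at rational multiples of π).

deg(ycay) = 8; N(ycay) = {yqrt, qndc, qxgi, dawc, kjnq, xxeo, mnzi, cvpn}.
Vertex yqrt has 8 neighbors: mpqy, qndr, qxgi, xxeo, ycay, hxmk, lwfw, cvpn.
deg(xgum) = 8; N(xgum) = {mpqy, qxgi, dawc, xxeo, mnzi, xzld, gfxh, lwfw}.
N(xzld) = {mpqy, qndr, kjnq, xxeo, mnzi, xgum, pvha, cvpn}, |N(xzld)| = 8.
8-regular, N=17; strongly regular (17,8,3,4).
Distinct eigenvalues (to 5 d.p.): [8.0, 1.56155, -2.56155].
With N=17: ϑ(G) = 17·(-(-sqrt(17)/2 - 1/2))/(8−(-sqrt(17)/2 - 1/2)) = sqrt(17).
≈ 4.1231056 (to 7 d.p.).

sqrt(17)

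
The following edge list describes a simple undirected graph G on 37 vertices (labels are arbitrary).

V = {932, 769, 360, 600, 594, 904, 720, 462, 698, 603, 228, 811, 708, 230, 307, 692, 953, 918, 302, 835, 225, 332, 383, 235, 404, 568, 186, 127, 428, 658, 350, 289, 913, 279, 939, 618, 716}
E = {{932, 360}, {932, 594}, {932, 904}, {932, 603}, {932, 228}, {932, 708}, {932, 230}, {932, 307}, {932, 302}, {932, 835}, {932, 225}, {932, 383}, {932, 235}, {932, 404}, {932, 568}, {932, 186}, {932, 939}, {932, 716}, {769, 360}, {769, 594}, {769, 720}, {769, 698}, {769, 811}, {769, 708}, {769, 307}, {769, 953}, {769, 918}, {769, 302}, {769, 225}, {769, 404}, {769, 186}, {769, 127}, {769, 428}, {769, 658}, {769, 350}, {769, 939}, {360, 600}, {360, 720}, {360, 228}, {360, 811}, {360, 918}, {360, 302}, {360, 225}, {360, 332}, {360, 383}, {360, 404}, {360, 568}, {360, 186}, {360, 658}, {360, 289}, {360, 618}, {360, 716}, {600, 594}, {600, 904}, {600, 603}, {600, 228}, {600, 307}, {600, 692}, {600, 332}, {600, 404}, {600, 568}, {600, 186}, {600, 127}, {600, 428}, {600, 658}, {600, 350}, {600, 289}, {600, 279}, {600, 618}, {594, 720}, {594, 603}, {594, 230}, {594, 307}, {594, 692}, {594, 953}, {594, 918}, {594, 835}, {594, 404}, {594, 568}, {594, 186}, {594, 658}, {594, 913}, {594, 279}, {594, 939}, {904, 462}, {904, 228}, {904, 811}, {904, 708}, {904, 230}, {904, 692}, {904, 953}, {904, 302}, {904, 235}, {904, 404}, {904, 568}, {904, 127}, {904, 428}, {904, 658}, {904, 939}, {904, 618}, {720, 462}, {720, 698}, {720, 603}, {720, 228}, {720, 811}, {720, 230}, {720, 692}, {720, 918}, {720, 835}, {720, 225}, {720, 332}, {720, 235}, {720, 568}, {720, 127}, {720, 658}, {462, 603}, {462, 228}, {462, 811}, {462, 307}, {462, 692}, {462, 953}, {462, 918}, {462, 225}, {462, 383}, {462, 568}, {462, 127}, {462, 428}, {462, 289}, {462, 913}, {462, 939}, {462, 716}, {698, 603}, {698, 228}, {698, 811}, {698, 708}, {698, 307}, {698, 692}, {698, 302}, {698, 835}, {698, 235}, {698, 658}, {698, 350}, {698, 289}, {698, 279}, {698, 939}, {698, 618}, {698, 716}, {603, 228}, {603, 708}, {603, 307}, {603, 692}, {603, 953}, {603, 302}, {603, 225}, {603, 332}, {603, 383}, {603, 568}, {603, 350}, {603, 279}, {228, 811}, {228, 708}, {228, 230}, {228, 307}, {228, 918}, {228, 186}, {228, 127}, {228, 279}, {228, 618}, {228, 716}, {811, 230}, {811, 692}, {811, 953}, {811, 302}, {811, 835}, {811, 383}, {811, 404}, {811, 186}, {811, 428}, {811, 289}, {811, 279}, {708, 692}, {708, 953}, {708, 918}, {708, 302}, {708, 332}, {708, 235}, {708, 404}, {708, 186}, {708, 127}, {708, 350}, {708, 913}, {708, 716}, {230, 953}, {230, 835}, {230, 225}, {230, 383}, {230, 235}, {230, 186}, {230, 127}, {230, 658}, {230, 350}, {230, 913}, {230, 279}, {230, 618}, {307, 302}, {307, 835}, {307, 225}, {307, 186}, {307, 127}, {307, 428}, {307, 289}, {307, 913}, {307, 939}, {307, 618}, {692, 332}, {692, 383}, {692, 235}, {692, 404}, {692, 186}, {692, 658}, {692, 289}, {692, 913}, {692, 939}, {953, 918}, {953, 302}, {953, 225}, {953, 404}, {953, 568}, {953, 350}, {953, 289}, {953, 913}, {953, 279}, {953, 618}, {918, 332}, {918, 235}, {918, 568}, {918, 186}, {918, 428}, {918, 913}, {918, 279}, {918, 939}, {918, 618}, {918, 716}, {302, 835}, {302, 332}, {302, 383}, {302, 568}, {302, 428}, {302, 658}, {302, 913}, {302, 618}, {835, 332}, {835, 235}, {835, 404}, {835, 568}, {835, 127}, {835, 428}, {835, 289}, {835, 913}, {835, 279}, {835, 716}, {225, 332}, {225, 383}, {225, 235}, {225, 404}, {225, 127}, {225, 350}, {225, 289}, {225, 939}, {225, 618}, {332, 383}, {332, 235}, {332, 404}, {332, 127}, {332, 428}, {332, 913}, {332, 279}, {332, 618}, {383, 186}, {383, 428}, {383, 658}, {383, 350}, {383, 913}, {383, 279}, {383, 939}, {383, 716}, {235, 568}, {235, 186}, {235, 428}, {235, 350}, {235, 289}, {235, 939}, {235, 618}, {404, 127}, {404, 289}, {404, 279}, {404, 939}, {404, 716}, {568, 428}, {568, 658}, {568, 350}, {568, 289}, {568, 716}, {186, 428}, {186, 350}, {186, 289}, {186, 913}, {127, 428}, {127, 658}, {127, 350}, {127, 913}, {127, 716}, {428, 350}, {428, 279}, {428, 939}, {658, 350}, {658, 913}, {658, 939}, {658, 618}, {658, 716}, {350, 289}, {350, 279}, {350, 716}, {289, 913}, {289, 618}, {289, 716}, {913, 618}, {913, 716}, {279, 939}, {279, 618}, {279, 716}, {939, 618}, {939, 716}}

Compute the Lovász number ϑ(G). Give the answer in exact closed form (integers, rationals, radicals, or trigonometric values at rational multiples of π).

sqrt(37)

Vertex 769 has 18 neighbors: 360, 594, 720, 698, 811, 708, 307, 953, 918, 302, 225, 404, 186, 127, 428, 658, 350, 939.
Vertex 835 has 18 neighbors: 932, 594, 720, 698, 811, 230, 307, 302, 332, 235, 404, 568, 127, 428, 289, 913, 279, 716.
deg(127) = 18; N(127) = {769, 600, 904, 720, 462, 228, 708, 230, 307, 835, 225, 332, 404, 428, 658, 350, 913, 716}.
Vertex 716 has 18 neighbors: 932, 360, 462, 698, 228, 708, 918, 835, 383, 404, 568, 127, 658, 350, 289, 913, 279, 939.
Every vertex has degree 18 (N=37); SR(37,18,8,9) — a Paley graph.
The 3 distinct eigenvalues: [18.0, 2.54138, -3.54138].
Lovász: ϑ = −37(-sqrt(37)/2 - 1/2)/(18+-(-sqrt(37)/2 - 1/2)) = sqrt(37).
Numerically 6.0827625.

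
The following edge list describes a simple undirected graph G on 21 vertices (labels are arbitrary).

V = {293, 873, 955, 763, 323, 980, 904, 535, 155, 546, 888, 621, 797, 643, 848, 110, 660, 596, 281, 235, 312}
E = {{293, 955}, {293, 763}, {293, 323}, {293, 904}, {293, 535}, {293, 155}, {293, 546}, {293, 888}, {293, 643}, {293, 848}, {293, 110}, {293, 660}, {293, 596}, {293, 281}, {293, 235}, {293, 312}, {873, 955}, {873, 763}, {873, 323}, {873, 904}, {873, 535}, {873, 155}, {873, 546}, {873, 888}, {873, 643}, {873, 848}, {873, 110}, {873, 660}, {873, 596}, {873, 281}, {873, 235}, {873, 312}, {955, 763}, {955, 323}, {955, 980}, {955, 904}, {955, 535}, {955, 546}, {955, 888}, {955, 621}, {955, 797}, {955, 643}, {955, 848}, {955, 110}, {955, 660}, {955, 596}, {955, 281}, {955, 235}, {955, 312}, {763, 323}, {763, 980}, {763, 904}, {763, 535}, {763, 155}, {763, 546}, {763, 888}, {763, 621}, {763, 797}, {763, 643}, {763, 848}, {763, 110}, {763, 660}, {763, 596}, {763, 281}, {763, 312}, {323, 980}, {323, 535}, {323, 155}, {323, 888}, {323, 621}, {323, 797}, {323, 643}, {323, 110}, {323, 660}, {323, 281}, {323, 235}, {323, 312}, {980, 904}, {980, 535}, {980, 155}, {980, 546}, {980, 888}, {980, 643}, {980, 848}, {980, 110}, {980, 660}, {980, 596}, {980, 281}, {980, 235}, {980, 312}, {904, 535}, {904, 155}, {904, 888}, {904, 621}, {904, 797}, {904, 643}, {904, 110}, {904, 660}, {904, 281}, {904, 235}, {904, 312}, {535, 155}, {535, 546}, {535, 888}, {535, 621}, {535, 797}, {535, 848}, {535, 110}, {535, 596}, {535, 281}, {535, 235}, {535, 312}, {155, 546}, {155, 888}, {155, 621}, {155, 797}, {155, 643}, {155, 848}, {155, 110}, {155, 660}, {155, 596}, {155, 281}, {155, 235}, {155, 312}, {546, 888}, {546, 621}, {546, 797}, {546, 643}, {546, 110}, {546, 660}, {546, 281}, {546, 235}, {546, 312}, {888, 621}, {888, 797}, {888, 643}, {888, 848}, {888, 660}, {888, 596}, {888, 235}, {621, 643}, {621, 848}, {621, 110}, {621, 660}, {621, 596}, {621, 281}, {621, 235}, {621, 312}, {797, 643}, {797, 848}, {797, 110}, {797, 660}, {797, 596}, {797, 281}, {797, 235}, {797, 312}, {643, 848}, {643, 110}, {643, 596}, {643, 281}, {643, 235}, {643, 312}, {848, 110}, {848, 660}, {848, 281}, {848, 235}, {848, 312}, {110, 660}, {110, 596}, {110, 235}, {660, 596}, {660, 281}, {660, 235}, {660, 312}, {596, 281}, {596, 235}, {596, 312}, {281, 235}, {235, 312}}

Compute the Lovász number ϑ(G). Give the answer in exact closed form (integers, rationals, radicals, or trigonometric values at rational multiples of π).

5

Vertex 848 has 16 neighbors: 293, 873, 955, 763, 980, 535, 155, 888, 621, 797, 643, 110, 660, 281, 235, 312.
deg(643) = 18; N(643) = {293, 873, 955, 763, 323, 980, 904, 155, 546, 888, 621, 797, 848, 110, 596, 281, 235, 312}.
N(312) = {293, 873, 955, 763, 323, 980, 904, 535, 155, 546, 621, 797, 643, 848, 660, 596, 235}, |N(312)| = 17.
Vertex 660 has 18 neighbors: 293, 873, 955, 763, 323, 980, 904, 155, 546, 888, 621, 797, 848, 110, 596, 281, 235, 312.
K_{5,5,4,3,2,2} (perfect); ϑ(G) = α(G) = max{5,5,4,3,2,2} = 5.
≈ 5.00000000 (to 8 d.p.).
α=5, χ(Ḡ)=5; ϑ=5 lies between (collapsed).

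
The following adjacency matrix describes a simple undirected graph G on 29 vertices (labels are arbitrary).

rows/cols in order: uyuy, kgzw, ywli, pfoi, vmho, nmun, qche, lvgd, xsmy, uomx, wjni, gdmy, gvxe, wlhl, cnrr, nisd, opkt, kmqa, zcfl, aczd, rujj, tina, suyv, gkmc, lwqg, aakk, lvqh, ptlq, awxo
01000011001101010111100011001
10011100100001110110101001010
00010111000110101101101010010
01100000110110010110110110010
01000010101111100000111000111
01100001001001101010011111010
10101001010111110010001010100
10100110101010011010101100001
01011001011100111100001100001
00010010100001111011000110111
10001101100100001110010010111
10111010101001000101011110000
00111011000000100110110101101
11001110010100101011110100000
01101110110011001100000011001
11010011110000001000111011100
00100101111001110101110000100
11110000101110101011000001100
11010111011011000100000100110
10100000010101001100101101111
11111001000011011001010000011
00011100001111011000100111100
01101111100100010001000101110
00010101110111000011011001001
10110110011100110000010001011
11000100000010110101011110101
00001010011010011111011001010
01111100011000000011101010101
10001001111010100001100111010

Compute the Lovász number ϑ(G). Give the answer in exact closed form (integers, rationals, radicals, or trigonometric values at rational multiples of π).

sqrt(29)

N(ywli) = {pfoi, nmun, qche, lvgd, gdmy, gvxe, cnrr, opkt, kmqa, aczd, rujj, suyv, lwqg, ptlq}, |N(ywli)| = 14.
deg(kmqa) = 14; N(kmqa) = {uyuy, kgzw, ywli, pfoi, xsmy, wjni, gdmy, gvxe, cnrr, opkt, zcfl, aczd, aakk, lvqh}.
N(zcfl) = {uyuy, kgzw, pfoi, nmun, qche, lvgd, uomx, wjni, gvxe, wlhl, kmqa, gkmc, lvqh, ptlq}, |N(zcfl)| = 14.
deg(gkmc) = 14; N(gkmc) = {pfoi, nmun, lvgd, xsmy, uomx, gdmy, gvxe, wlhl, zcfl, aczd, tina, suyv, aakk, awxo}.
14-regular, N=29; Paley(29): SR with (k,λ,μ)=(14,6,7).
A has 3 distinct eigenvalues ≈ [14.0, 2.1926, -3.1926].
Lovász: ϑ = −29(-sqrt(29)/2 - 1/2)/(14+-(-sqrt(29)/2 - 1/2)) = sqrt(29).
= 5.385165… (decimal).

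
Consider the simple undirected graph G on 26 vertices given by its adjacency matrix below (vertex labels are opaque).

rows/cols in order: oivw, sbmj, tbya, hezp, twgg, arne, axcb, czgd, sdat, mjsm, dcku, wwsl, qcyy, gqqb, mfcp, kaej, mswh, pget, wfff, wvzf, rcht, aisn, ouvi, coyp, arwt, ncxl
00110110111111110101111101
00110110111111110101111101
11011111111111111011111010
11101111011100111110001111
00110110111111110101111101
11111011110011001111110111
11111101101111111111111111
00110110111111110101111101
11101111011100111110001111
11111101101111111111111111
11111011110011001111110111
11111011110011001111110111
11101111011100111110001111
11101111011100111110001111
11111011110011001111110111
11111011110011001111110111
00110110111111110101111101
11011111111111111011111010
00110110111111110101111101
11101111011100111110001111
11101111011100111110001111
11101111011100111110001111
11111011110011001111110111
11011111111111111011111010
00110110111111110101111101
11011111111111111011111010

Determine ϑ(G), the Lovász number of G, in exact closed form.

7

Vertex axcb has 24 neighbors: oivw, sbmj, tbya, hezp, twgg, arne, czgd, sdat, dcku, wwsl, qcyy, gqqb, mfcp, kaej, mswh, pget, wfff, wvzf, rcht, aisn, ouvi, coyp, arwt, ncxl.
Vertex arne has 20 neighbors: oivw, sbmj, tbya, hezp, twgg, axcb, czgd, sdat, mjsm, qcyy, gqqb, mswh, pget, wfff, wvzf, rcht, aisn, coyp, arwt, ncxl.
deg(sbmj) = 19; N(sbmj) = {tbya, hezp, arne, axcb, sdat, mjsm, dcku, wwsl, qcyy, gqqb, mfcp, kaej, pget, wvzf, rcht, aisn, ouvi, coyp, ncxl}.
Vertex wfff has 19 neighbors: tbya, hezp, arne, axcb, sdat, mjsm, dcku, wwsl, qcyy, gqqb, mfcp, kaej, pget, wvzf, rcht, aisn, ouvi, coyp, ncxl.
Complete multipartite on [7, 7, 6, 4, 2]: sandwich collapses at ϑ=7.
ϑ(G) ≈ 7.000000.
Lovász sandwich 7 ≤ 7 ≤ 7: collapsed.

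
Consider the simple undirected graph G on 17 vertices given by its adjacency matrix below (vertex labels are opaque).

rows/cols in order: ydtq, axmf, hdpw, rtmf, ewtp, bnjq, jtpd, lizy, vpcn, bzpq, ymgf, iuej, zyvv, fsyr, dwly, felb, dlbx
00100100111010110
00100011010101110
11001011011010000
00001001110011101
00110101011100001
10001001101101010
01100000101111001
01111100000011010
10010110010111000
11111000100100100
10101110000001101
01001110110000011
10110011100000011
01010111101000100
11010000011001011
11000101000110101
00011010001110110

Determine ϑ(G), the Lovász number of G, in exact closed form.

sqrt(17)

N(ewtp) = {hdpw, rtmf, bnjq, lizy, bzpq, ymgf, iuej, dlbx}, |N(ewtp)| = 8.
Vertex iuej has 8 neighbors: axmf, ewtp, bnjq, jtpd, vpcn, bzpq, felb, dlbx.
N(rtmf) = {ewtp, lizy, vpcn, bzpq, zyvv, fsyr, dwly, dlbx}, |N(rtmf)| = 8.
deg(hdpw) = 8; N(hdpw) = {ydtq, axmf, ewtp, jtpd, lizy, bzpq, ymgf, zyvv}.
Regular of degree 8 on 17 vertices: strongly regular (17,8,3,4).
A has 3 distinct eigenvalues ≈ [8.0, 1.562, -2.562].
Lovász: ϑ = −17(-sqrt(17)/2 - 1/2)/(8+-(-sqrt(17)/2 - 1/2)) = sqrt(17).
Numerically 4.123106.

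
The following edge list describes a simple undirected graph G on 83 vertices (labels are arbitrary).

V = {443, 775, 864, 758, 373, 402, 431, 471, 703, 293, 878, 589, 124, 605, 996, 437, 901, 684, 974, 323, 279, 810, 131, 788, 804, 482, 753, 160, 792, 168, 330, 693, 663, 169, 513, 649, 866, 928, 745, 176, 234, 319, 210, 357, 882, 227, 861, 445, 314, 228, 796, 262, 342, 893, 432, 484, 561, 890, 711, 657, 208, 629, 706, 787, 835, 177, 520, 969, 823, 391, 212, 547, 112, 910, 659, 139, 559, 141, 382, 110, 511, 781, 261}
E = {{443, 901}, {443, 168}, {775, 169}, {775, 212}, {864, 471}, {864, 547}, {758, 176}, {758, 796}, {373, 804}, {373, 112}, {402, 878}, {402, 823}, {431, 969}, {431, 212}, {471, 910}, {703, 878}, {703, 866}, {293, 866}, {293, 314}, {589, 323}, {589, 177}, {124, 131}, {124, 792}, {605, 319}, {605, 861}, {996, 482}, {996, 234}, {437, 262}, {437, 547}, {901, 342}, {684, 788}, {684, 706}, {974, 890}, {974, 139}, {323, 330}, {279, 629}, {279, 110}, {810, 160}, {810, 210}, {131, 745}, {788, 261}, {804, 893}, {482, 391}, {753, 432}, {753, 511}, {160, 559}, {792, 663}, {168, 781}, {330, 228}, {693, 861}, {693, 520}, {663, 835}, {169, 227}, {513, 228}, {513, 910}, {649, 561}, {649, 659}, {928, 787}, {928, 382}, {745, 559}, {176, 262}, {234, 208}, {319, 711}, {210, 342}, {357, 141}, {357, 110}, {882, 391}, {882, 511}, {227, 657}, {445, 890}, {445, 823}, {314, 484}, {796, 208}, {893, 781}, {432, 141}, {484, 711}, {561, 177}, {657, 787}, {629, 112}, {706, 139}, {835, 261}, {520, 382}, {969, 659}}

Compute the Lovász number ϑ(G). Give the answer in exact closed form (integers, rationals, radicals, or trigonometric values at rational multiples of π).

83*cos(pi/83)/(cos(pi/83) + 1)

N(373) = {804, 112}, |N(373)| = 2.
Vertex 703 has 2 neighbors: 878, 866.
N(835) = {663, 261}, |N(835)| = 2.
N(227) = {169, 657}, |N(227)| = 2.
2-regular, N=83; connected 2-regular on 83 ⇒ C_{83}.
A has 42 distinct eigenvalues ≈ [2.0, 1.994, 1.977, 1.949, 1.909, 1.858, 1.797, 1.726, 1.644, 1.553, 1.454, 1.346, 1.23, 1.107, 0.978, 0.843, 0.704, 0.56, 0.413, 0.264, 0.113, -0.038, -0.189, -0.339, -0.487, -0.632, -0.774, -0.911, -1.043, -1.169, -1.289, -1.401, -1.505, -1.6, -1.686, -1.763, -1.829, -1.885, -1.93, -1.964, -1.987, -1.999].
Lovász: ϑ = −83(-2*cos(pi/83))/(2+-(-1)*2*cos(pi/83)) = 83*cos(pi/83)/(cos(pi/83) + 1).
≈ 41.485133 (to 6 d.p.).
α=41, χ(Ḡ)=42; ϑ=83*cos(pi/83)/(cos(pi/83) + 1) lies between (both strict).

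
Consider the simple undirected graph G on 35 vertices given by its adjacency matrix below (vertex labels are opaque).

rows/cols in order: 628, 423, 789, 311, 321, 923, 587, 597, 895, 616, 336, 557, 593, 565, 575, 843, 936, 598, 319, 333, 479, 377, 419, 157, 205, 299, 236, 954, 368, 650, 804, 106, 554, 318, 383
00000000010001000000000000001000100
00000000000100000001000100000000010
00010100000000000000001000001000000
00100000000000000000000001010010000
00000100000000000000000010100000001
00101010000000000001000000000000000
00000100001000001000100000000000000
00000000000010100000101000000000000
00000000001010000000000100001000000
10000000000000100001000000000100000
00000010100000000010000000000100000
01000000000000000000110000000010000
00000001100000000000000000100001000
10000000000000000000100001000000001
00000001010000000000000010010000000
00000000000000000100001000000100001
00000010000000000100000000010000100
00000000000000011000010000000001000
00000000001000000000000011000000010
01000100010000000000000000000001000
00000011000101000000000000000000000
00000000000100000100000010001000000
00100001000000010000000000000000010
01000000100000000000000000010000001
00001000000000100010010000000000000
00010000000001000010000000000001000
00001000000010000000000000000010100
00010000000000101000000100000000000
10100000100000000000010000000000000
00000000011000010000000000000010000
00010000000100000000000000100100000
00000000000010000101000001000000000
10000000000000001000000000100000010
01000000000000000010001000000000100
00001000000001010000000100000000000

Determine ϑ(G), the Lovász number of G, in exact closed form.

15

deg(157) = 4; N(157) = {423, 895, 954, 383}.
deg(616) = 4; N(616) = {628, 575, 333, 650}.
deg(383) = 4; N(383) = {321, 565, 843, 157}.
Vertex 377 has 4 neighbors: 557, 598, 205, 368.
35-vertex 4-regular graph: Kneser-type, 3-subsets of [7].
spec(A) ≈ [4.0, 2.0, -1.0, -3.0] (distinct, 5 d.p.).
Lovász: ϑ = −35(-3)/(4+-1*(-3)) = 15.
ϑ(G) ≈ 15.000000000.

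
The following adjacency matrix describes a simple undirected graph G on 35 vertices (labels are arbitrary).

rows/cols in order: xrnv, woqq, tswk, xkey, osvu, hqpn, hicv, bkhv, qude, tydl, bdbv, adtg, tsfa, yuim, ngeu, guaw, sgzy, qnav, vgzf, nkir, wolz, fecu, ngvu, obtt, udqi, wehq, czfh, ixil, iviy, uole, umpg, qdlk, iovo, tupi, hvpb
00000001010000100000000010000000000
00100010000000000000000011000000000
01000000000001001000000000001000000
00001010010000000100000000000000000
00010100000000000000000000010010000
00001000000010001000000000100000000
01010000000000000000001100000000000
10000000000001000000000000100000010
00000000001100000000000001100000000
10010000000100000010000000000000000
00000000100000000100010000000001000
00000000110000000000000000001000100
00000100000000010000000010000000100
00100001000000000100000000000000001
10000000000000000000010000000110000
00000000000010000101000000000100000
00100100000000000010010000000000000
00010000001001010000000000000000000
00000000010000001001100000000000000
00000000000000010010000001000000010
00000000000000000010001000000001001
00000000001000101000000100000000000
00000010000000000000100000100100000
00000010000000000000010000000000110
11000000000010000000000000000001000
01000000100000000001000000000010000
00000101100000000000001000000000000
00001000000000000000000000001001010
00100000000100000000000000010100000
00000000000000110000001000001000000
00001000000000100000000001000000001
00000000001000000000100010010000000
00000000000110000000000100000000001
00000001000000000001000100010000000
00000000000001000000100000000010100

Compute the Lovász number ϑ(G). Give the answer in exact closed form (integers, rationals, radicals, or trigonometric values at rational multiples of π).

15

Vertex udqi has 4 neighbors: xrnv, woqq, tsfa, qdlk.
Vertex ngvu has 4 neighbors: hicv, wolz, czfh, uole.
N(sgzy) = {tswk, hqpn, vgzf, fecu}, |N(sgzy)| = 4.
Vertex bkhv has 4 neighbors: xrnv, yuim, czfh, tupi.
Every vertex has degree 4 (N=35); Kneser K(7,3) on C(7,3)=35 vertices.
spec(A) ≈ [4.0, 2.0, -1.0, -3.0] (distinct, 3 d.p.).
With N=35: ϑ(G) = 35·(-1*(-3))/(4−(-3)) = 15.
Numerically 15.00000000.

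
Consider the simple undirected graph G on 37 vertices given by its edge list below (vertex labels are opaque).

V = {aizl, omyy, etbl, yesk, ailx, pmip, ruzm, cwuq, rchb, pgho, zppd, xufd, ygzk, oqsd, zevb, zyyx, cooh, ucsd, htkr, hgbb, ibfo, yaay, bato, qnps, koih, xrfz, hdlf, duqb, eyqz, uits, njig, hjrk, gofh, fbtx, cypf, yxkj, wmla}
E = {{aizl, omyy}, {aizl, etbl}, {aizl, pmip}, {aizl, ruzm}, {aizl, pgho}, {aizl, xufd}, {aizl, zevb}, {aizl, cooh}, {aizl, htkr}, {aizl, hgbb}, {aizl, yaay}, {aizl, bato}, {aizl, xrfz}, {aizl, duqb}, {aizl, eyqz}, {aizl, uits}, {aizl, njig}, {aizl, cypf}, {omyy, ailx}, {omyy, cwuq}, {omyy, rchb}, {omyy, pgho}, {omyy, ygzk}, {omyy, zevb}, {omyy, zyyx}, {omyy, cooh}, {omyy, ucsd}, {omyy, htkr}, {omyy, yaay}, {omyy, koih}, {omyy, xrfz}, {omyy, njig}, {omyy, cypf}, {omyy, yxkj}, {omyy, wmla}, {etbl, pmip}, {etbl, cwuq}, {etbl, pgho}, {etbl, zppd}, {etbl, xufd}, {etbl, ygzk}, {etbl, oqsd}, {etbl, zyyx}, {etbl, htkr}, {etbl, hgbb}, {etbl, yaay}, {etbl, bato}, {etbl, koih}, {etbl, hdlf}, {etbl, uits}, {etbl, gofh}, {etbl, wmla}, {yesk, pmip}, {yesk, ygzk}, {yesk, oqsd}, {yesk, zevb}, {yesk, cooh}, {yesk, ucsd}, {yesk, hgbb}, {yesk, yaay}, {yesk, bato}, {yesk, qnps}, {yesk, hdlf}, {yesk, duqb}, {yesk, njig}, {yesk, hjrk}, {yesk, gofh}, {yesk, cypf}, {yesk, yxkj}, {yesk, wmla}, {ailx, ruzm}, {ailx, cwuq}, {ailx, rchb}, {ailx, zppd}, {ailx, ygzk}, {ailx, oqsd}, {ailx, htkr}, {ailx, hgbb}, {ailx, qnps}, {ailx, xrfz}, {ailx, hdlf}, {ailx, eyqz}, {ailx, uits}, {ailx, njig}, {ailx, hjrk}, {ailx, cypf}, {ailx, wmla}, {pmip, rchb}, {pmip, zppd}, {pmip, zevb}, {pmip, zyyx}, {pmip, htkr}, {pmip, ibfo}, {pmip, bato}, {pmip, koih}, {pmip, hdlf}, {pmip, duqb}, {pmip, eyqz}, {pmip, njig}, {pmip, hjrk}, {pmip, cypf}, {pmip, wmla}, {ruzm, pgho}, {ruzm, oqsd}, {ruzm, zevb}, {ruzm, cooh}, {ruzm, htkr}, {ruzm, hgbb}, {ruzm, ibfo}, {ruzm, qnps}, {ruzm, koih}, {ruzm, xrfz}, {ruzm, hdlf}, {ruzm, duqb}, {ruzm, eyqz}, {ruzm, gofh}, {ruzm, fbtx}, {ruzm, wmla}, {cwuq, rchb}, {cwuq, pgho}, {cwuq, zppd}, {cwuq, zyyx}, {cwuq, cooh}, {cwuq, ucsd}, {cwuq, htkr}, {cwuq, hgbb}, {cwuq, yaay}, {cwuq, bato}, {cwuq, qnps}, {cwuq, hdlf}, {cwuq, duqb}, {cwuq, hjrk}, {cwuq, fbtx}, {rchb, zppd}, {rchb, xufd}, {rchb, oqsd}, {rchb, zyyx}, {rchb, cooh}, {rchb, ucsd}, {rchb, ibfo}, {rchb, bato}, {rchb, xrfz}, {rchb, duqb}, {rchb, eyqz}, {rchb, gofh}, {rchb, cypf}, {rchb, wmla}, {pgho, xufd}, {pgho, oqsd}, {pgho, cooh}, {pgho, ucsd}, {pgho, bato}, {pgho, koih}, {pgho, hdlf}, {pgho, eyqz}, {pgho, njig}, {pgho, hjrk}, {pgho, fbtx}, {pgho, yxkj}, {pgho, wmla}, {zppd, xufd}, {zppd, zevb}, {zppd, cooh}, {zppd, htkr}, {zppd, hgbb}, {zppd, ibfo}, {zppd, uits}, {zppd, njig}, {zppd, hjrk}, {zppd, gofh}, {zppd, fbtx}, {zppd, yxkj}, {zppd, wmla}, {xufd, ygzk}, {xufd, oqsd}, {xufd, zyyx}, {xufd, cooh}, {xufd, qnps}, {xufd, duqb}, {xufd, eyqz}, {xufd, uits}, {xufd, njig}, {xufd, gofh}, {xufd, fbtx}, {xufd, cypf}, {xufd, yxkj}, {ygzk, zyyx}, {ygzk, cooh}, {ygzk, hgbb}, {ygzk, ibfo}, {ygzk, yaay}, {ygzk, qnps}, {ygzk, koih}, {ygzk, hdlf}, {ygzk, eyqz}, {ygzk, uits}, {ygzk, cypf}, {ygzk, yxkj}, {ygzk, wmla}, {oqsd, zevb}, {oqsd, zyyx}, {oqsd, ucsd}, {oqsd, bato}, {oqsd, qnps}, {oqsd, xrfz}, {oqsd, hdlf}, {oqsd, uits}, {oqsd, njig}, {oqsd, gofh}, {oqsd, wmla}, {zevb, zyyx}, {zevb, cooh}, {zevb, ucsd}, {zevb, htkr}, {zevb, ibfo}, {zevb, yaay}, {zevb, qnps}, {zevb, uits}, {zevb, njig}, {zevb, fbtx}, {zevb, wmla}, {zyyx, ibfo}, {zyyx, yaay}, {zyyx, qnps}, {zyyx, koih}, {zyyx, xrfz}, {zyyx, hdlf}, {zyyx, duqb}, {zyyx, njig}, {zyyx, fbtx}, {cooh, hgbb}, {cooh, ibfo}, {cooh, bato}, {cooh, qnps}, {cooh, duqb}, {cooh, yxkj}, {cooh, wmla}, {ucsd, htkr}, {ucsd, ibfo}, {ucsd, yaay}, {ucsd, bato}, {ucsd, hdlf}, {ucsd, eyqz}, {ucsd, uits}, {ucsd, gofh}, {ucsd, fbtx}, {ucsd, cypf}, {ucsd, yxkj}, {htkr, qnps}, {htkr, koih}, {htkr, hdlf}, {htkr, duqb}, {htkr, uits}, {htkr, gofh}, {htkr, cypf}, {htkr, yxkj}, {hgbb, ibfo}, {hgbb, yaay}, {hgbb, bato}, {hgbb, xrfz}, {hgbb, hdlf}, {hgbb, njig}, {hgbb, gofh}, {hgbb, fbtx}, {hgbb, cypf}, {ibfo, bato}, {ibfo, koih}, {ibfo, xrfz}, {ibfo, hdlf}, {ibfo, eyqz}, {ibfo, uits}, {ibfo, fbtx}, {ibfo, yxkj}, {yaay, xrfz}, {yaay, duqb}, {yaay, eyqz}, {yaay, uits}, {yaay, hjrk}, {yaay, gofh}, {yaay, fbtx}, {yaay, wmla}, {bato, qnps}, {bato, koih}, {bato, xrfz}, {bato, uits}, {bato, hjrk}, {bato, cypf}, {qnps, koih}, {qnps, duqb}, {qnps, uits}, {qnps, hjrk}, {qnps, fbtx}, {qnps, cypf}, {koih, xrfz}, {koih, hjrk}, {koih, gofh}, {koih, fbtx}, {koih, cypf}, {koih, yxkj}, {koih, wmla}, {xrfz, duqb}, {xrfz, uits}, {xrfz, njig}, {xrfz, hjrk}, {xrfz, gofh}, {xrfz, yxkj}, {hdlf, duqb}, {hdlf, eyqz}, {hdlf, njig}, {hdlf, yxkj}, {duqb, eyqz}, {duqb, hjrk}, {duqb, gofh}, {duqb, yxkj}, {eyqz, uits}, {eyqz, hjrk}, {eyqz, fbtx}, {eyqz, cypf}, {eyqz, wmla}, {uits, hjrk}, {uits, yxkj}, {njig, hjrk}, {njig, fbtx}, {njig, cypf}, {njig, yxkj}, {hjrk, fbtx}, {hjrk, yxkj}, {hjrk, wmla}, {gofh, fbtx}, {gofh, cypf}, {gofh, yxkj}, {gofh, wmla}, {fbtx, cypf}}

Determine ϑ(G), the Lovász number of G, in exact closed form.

sqrt(37)

deg(zppd) = 18; N(zppd) = {etbl, ailx, pmip, cwuq, rchb, xufd, zevb, cooh, htkr, hgbb, ibfo, uits, njig, hjrk, gofh, fbtx, yxkj, wmla}.
deg(xufd) = 18; N(xufd) = {aizl, etbl, rchb, pgho, zppd, ygzk, oqsd, zyyx, cooh, qnps, duqb, eyqz, uits, njig, gofh, fbtx, cypf, yxkj}.
N(etbl) = {aizl, pmip, cwuq, pgho, zppd, xufd, ygzk, oqsd, zyyx, htkr, hgbb, yaay, bato, koih, hdlf, uits, gofh, wmla}, |N(etbl)| = 18.
deg(hdlf) = 18; N(hdlf) = {etbl, yesk, ailx, pmip, ruzm, cwuq, pgho, ygzk, oqsd, zyyx, ucsd, htkr, hgbb, ibfo, duqb, eyqz, njig, yxkj}.
G on 37 vertices is 18-regular; Paley(37): SR with (k,λ,μ)=(18,8,9).
Distinct eigenvalues (to 5 d.p.): [18.0, 2.54138, -3.54138].
ϑ = −N·λ_min/(λ_max−λ_min) = −37·(-sqrt(37)/2 - 1/2)/(18−(-sqrt(37)/2 - 1/2)) = sqrt(37).
ϑ(G) ≈ 6.0828.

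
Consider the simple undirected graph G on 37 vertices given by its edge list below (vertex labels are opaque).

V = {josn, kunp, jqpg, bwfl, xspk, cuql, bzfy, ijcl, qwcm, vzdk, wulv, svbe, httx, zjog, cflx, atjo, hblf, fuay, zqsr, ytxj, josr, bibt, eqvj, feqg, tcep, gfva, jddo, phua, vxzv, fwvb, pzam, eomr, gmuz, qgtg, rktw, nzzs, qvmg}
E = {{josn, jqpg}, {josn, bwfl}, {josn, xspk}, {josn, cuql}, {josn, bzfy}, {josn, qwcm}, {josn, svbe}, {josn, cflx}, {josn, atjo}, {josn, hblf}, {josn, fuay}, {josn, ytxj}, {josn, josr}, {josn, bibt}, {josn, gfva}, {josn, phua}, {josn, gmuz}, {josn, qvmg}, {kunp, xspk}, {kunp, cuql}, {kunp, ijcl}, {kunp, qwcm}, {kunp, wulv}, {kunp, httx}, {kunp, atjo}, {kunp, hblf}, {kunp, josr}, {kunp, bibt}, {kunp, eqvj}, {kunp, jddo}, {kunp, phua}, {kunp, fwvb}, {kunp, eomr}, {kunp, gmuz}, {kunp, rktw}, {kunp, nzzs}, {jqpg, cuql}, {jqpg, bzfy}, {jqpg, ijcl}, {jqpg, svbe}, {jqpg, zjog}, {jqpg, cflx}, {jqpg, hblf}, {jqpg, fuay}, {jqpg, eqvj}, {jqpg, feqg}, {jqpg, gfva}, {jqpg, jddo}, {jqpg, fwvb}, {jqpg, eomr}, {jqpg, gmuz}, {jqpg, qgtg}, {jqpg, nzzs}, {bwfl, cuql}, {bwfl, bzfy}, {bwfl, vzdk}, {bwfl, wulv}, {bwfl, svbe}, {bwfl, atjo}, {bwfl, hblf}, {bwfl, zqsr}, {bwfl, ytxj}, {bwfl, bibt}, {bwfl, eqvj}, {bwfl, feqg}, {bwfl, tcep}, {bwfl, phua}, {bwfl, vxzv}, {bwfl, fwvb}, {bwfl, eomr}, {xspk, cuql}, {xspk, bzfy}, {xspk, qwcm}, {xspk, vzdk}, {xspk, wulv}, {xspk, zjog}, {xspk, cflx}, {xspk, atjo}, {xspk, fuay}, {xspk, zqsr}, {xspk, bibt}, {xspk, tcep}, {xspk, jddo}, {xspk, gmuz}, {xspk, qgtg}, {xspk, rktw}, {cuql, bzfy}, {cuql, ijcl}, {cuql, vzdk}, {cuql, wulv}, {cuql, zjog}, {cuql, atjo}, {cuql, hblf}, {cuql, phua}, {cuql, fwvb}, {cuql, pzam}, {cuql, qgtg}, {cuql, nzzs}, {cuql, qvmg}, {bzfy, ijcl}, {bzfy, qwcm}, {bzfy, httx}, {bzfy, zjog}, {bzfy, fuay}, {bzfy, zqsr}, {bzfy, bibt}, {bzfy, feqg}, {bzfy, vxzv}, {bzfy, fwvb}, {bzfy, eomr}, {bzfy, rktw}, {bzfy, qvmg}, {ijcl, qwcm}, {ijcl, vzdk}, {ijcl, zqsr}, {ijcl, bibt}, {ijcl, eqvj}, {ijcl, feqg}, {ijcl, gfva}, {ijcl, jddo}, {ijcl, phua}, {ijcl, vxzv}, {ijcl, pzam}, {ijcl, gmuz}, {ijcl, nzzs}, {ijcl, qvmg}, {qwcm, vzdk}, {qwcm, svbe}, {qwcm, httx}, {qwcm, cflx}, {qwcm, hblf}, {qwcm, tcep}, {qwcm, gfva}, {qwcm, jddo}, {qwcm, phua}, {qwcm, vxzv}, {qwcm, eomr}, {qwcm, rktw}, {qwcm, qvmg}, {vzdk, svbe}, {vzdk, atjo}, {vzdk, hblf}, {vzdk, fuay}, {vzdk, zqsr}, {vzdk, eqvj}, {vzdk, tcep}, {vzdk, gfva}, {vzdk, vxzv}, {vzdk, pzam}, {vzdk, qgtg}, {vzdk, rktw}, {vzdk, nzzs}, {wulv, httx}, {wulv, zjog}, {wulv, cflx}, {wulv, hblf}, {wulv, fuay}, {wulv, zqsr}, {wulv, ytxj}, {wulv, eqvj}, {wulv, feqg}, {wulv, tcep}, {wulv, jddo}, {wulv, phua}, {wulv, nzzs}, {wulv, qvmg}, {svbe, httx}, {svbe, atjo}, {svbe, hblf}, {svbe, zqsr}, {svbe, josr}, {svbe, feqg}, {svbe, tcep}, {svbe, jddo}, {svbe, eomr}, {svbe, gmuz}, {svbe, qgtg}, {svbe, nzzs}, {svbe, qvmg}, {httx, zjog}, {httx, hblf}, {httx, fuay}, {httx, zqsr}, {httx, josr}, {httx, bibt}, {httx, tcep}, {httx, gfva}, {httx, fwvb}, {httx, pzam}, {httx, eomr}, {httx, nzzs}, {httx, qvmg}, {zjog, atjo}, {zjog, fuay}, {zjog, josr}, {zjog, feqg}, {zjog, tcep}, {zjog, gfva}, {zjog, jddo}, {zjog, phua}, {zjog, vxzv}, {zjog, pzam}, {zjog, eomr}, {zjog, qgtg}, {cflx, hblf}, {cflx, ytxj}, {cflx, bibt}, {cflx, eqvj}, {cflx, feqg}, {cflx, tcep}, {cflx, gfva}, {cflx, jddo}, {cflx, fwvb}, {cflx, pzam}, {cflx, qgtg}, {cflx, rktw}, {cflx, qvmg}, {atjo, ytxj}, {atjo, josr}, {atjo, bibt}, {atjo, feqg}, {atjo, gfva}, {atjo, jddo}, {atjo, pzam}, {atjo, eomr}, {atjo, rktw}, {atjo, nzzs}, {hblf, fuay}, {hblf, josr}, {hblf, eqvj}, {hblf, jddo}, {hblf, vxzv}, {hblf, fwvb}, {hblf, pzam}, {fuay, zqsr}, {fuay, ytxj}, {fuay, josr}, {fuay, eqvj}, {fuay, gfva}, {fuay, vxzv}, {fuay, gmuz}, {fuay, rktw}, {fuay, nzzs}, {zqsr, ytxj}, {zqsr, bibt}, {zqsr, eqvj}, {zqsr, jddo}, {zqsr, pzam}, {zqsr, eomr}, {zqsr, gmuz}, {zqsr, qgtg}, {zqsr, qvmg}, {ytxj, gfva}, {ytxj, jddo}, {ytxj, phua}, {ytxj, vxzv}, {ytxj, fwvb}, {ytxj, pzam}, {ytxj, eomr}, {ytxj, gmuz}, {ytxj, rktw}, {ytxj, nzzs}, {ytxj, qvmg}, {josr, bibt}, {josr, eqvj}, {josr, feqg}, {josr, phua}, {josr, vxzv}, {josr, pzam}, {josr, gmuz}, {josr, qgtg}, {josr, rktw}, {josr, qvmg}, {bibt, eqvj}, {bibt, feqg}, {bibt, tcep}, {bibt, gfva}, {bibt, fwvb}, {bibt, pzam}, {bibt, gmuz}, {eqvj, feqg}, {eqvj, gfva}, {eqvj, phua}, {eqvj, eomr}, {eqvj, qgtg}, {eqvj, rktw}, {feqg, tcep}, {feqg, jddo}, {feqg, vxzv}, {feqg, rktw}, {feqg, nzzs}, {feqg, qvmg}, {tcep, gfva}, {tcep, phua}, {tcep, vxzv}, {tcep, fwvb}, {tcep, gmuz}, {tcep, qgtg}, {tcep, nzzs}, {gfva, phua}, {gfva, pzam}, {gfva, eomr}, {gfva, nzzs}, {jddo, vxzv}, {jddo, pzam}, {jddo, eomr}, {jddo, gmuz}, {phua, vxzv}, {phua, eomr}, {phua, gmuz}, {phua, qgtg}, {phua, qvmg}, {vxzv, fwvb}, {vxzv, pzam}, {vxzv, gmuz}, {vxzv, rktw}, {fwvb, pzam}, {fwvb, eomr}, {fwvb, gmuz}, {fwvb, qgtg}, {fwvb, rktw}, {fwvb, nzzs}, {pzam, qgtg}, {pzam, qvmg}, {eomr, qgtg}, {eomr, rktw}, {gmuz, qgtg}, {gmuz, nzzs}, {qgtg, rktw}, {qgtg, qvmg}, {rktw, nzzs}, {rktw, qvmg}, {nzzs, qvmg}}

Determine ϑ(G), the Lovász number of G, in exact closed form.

Vertex rktw has 18 neighbors: kunp, xspk, bzfy, qwcm, vzdk, cflx, atjo, fuay, ytxj, josr, eqvj, feqg, vxzv, fwvb, eomr, qgtg, nzzs, qvmg.
Vertex vxzv has 18 neighbors: bwfl, bzfy, ijcl, qwcm, vzdk, zjog, hblf, fuay, ytxj, josr, feqg, tcep, jddo, phua, fwvb, pzam, gmuz, rktw.
deg(qgtg) = 18; N(qgtg) = {jqpg, xspk, cuql, vzdk, svbe, zjog, cflx, zqsr, josr, eqvj, tcep, phua, fwvb, pzam, eomr, gmuz, rktw, qvmg}.
Vertex ytxj has 18 neighbors: josn, bwfl, wulv, cflx, atjo, fuay, zqsr, gfva, jddo, phua, vxzv, fwvb, pzam, eomr, gmuz, rktw, nzzs, qvmg.
Every vertex has degree 18 (N=37); SR(37,18,8,9) — a Paley graph.
The 3 distinct eigenvalues: [18.0, 2.54138, -3.54138].
Lovász: ϑ = −37(-sqrt(37)/2 - 1/2)/(18+-(-sqrt(37)/2 - 1/2)) = sqrt(37).
= 6.0827625… (decimal).

sqrt(37)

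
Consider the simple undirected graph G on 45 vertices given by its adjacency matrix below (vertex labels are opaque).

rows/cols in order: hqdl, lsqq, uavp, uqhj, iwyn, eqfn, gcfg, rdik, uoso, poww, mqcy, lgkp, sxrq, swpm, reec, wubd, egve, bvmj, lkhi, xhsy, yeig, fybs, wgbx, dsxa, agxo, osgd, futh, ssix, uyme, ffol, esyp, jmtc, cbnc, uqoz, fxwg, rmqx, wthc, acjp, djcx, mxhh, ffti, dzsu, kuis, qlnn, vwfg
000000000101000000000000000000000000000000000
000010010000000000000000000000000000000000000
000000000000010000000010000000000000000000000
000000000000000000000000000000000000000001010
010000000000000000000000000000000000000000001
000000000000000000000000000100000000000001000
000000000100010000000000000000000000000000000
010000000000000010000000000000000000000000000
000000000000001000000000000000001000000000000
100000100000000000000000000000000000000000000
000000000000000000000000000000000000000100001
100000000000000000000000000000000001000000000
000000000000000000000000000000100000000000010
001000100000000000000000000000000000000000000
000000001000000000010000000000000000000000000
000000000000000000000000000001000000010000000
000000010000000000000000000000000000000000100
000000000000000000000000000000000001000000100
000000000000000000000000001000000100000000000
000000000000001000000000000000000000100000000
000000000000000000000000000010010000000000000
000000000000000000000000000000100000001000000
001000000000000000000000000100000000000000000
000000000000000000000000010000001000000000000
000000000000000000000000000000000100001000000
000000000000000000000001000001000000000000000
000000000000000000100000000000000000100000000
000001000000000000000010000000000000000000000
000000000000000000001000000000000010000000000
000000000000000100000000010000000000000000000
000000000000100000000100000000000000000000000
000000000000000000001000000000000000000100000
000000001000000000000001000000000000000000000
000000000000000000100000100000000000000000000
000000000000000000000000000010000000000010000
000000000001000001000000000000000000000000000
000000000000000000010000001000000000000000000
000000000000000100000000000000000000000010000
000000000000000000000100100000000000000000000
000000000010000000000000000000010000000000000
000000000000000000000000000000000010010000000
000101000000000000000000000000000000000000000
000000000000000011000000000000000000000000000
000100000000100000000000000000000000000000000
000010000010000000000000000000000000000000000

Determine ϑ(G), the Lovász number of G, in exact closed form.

45*cos(pi/45)/(cos(pi/45) + 1)

deg(hqdl) = 2; N(hqdl) = {poww, lgkp}.
N(sxrq) = {esyp, qlnn}, |N(sxrq)| = 2.
N(uqhj) = {dzsu, qlnn}, |N(uqhj)| = 2.
N(poww) = {hqdl, gcfg}, |N(poww)| = 2.
G on 45 vertices is 2-regular; a single 45-cycle (edge-transitive).
spec(A) ≈ [2.0, 1.98054, 1.92252, 1.82709, 1.6961, 1.53209, 1.33826, 1.11839, 0.87674, 0.61803, 0.3473, 0.0698, -0.20906, -0.48384, -0.74921, -1.0, -1.23132, -1.43868, -1.61803, -1.7659, -1.87939, -1.9563, -1.99513] (distinct, 5 d.p.).
λ_max=2, λ_min=-2*cos(pi/45); ϑ = −45·λ_min/(λ_max−λ_min) = 45*cos(pi/45)/(cos(pi/45) + 1).
= 22.472562… (decimal).
Sandwich: α(G)=22 ≤ ϑ(G)=45*cos(pi/45)/(cos(pi/45) + 1) ≤ χ(Ḡ)=23 (both strict).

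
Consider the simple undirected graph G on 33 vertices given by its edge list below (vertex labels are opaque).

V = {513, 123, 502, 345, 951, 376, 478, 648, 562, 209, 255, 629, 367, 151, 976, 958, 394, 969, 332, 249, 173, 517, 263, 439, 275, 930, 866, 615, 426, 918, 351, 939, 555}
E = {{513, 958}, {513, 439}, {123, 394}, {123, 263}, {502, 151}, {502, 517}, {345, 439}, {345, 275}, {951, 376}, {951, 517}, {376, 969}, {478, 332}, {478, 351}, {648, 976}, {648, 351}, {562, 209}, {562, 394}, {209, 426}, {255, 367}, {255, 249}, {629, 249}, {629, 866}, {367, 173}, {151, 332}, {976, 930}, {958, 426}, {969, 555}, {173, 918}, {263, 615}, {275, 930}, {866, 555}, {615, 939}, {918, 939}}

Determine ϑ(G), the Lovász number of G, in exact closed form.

deg(615) = 2; N(615) = {263, 939}.
Vertex 151 has 2 neighbors: 502, 332.
deg(555) = 2; N(555) = {969, 866}.
N(969) = {376, 555}, |N(969)| = 2.
Every vertex has degree 2 (N=33); connected 2-regular on 33 ⇒ C_{33}.
The 17 distinct eigenvalues: [2.0, 1.964, 1.857, 1.683, 1.447, 1.16, 0.831, 0.472, 0.095, -0.285, -0.654, -1.0, -1.31, -1.572, -1.778, -1.919, -1.991].
Lovász (edge-transitive): ϑ = −33·(-2*cos(pi/33))/((2)−(-2*cos(pi/33))) = 33*cos(pi/33)/(cos(pi/33) + 1).
Numerically 16.462559.
16 ≤ 33*cos(pi/33)/(cos(pi/33) + 1) ≤ 17: both strict.

33*cos(pi/33)/(cos(pi/33) + 1)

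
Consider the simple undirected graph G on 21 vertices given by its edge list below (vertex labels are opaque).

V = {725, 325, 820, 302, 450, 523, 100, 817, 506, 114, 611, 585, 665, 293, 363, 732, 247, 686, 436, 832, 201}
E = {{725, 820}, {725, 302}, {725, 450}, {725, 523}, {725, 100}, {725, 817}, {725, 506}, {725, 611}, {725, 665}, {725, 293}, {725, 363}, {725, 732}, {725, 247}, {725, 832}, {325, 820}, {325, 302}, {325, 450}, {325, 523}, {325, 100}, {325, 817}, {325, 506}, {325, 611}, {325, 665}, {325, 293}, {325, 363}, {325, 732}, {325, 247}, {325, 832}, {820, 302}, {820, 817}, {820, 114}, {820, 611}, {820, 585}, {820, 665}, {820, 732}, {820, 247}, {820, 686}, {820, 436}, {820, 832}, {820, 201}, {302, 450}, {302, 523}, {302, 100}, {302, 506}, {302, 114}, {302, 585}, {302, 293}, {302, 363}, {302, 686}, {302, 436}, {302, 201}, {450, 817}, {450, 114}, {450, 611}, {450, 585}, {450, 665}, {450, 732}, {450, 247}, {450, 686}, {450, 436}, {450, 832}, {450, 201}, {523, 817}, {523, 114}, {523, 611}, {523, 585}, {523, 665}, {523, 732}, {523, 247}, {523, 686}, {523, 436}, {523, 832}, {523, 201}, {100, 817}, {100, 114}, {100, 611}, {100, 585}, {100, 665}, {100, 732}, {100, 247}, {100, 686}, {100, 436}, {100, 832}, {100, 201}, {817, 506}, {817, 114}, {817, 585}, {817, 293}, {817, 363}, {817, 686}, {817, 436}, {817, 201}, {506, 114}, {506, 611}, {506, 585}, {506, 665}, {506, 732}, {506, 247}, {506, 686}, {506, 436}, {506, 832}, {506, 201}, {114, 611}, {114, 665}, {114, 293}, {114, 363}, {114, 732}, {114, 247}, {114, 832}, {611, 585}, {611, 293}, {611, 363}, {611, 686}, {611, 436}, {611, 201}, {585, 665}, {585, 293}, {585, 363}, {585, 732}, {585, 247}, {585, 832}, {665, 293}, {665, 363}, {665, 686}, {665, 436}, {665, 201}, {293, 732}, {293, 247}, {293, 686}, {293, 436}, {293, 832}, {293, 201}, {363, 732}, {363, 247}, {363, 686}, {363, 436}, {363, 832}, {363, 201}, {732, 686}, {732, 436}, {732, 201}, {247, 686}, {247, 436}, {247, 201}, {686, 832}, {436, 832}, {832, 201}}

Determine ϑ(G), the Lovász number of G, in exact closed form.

7

Vertex 363 has 14 neighbors: 725, 325, 302, 817, 114, 611, 585, 665, 732, 247, 686, 436, 832, 201.
deg(523) = 14; N(523) = {725, 325, 302, 817, 114, 611, 585, 665, 732, 247, 686, 436, 832, 201}.
N(436) = {820, 302, 450, 523, 100, 817, 506, 611, 665, 293, 363, 732, 247, 832}, |N(436)| = 14.
N(585) = {820, 302, 450, 523, 100, 817, 506, 611, 665, 293, 363, 732, 247, 832}, |N(585)| = 14.
Complete 3-partite, parts [7, 7, 7]: perfect, ϑ = α = 7.
≈ 7.000000000 (to 9 d.p.).
Sandwich: α(G)=7 ≤ ϑ(G)=7 ≤ χ(Ḡ)=7 (collapsed).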